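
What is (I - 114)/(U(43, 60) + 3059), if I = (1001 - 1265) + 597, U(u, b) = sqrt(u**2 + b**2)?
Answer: 223307/3117344 - 73*sqrt(5449)/3117344 ≈ 0.069905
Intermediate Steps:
U(u, b) = sqrt(b**2 + u**2)
I = 333 (I = -264 + 597 = 333)
(I - 114)/(U(43, 60) + 3059) = (333 - 114)/(sqrt(60**2 + 43**2) + 3059) = 219/(sqrt(3600 + 1849) + 3059) = 219/(sqrt(5449) + 3059) = 219/(3059 + sqrt(5449))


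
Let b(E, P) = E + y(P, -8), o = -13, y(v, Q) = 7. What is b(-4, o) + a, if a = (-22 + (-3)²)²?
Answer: 172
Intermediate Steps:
a = 169 (a = (-22 + 9)² = (-13)² = 169)
b(E, P) = 7 + E (b(E, P) = E + 7 = 7 + E)
b(-4, o) + a = (7 - 4) + 169 = 3 + 169 = 172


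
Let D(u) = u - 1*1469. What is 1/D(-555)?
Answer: -1/2024 ≈ -0.00049407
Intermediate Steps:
D(u) = -1469 + u (D(u) = u - 1469 = -1469 + u)
1/D(-555) = 1/(-1469 - 555) = 1/(-2024) = -1/2024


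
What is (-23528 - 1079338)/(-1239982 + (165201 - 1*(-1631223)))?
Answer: -551433/278221 ≈ -1.9820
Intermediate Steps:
(-23528 - 1079338)/(-1239982 + (165201 - 1*(-1631223))) = -1102866/(-1239982 + (165201 + 1631223)) = -1102866/(-1239982 + 1796424) = -1102866/556442 = -1102866*1/556442 = -551433/278221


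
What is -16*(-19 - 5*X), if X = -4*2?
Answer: -336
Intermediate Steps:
X = -8
-16*(-19 - 5*X) = -16*(-19 - 5*(-8)) = -16*(-19 + 40) = -16*21 = -336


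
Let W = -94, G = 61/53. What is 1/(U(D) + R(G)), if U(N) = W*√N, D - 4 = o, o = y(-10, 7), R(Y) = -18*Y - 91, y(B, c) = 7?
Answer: 313813/237965323 - 264046*√11/237965323 ≈ -0.0023614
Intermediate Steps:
G = 61/53 (G = 61*(1/53) = 61/53 ≈ 1.1509)
R(Y) = -91 - 18*Y
o = 7
D = 11 (D = 4 + 7 = 11)
U(N) = -94*√N
1/(U(D) + R(G)) = 1/(-94*√11 + (-91 - 18*61/53)) = 1/(-94*√11 + (-91 - 1098/53)) = 1/(-94*√11 - 5921/53) = 1/(-5921/53 - 94*√11)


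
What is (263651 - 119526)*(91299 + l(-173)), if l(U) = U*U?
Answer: 17471985500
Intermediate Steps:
l(U) = U²
(263651 - 119526)*(91299 + l(-173)) = (263651 - 119526)*(91299 + (-173)²) = 144125*(91299 + 29929) = 144125*121228 = 17471985500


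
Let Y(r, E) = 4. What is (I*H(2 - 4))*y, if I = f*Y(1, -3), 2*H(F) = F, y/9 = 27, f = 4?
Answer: -3888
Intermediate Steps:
y = 243 (y = 9*27 = 243)
H(F) = F/2
I = 16 (I = 4*4 = 16)
(I*H(2 - 4))*y = (16*((2 - 4)/2))*243 = (16*((½)*(-2)))*243 = (16*(-1))*243 = -16*243 = -3888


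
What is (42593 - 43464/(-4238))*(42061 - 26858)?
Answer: 1372470573697/2119 ≈ 6.4770e+8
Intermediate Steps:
(42593 - 43464/(-4238))*(42061 - 26858) = (42593 - 43464*(-1/4238))*15203 = (42593 + 21732/2119)*15203 = (90276299/2119)*15203 = 1372470573697/2119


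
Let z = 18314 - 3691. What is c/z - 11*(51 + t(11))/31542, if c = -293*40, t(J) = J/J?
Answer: -27002614/32945619 ≈ -0.81961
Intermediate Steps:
t(J) = 1
z = 14623
c = -11720
c/z - 11*(51 + t(11))/31542 = -11720/14623 - 11*(51 + 1)/31542 = -11720*1/14623 - 11*52*(1/31542) = -11720/14623 - 572*1/31542 = -11720/14623 - 286/15771 = -27002614/32945619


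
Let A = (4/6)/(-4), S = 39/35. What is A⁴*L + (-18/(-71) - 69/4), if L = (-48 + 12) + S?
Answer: -18274957/1073520 ≈ -17.023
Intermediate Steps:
S = 39/35 (S = 39*(1/35) = 39/35 ≈ 1.1143)
L = -1221/35 (L = (-48 + 12) + 39/35 = -36 + 39/35 = -1221/35 ≈ -34.886)
A = -⅙ (A = (4*(⅙))*(-¼) = (⅔)*(-¼) = -⅙ ≈ -0.16667)
A⁴*L + (-18/(-71) - 69/4) = (-⅙)⁴*(-1221/35) + (-18/(-71) - 69/4) = (1/1296)*(-1221/35) + (-18*(-1/71) - 69*¼) = -407/15120 + (18/71 - 69/4) = -407/15120 - 4827/284 = -18274957/1073520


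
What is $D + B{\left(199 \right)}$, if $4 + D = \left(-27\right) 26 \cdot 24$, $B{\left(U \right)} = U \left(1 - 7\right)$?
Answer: $-18046$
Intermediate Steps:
$B{\left(U \right)} = - 6 U$ ($B{\left(U \right)} = U \left(-6\right) = - 6 U$)
$D = -16852$ ($D = -4 + \left(-27\right) 26 \cdot 24 = -4 - 16848 = -16852$)
$D + B{\left(199 \right)} = -16852 - 1194 = -18046$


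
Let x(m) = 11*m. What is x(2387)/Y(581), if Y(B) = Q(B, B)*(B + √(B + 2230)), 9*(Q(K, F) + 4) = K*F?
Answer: 137297853/112986493750 - 236313*√2811/112986493750 ≈ 0.0011043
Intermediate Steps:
Q(K, F) = -4 + F*K/9 (Q(K, F) = -4 + (K*F)/9 = -4 + (F*K)/9 = -4 + F*K/9)
Y(B) = (-4 + B²/9)*(B + √(2230 + B)) (Y(B) = (-4 + B*B/9)*(B + √(B + 2230)) = (-4 + B²/9)*(B + √(2230 + B)))
x(2387)/Y(581) = (11*2387)/(((-36 + 581²)*(581 + √(2230 + 581))/9)) = 26257/(((-36 + 337561)*(581 + √2811)/9)) = 26257/(((⅑)*337525*(581 + √2811))) = 26257/(196102025/9 + 337525*√2811/9)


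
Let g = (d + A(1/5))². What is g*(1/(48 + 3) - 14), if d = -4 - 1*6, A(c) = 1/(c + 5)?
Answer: -909075/676 ≈ -1344.8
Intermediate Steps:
A(c) = 1/(5 + c)
d = -10 (d = -4 - 6 = -10)
g = 65025/676 (g = (-10 + 1/(5 + 1/5))² = (-10 + 1/(5 + ⅕))² = (-10 + 1/(26/5))² = (-10 + 5/26)² = (-255/26)² = 65025/676 ≈ 96.191)
g*(1/(48 + 3) - 14) = 65025*(1/(48 + 3) - 14)/676 = 65025*(1/51 - 14)/676 = (65025/676)*(-713/51) = -909075/676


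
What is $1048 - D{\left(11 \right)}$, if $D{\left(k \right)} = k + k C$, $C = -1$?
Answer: $1048$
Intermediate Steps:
$D{\left(k \right)} = 0$ ($D{\left(k \right)} = k + k \left(-1\right) = k - k = 0$)
$1048 - D{\left(11 \right)} = 1048 - 0 = 1048 + 0 = 1048$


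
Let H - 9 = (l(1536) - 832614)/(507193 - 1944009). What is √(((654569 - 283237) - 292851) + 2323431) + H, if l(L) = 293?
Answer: 13763665/1436816 + 2*√600478 ≈ 1559.4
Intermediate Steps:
H = 13763665/1436816 (H = 9 + (293 - 832614)/(507193 - 1944009) = 9 - 832321/(-1436816) = 9 - 832321*(-1/1436816) = 9 + 832321/1436816 = 13763665/1436816 ≈ 9.5793)
√(((654569 - 283237) - 292851) + 2323431) + H = √(((654569 - 283237) - 292851) + 2323431) + 13763665/1436816 = √((371332 - 292851) + 2323431) + 13763665/1436816 = √(78481 + 2323431) + 13763665/1436816 = √2401912 + 13763665/1436816 = 2*√600478 + 13763665/1436816 = 13763665/1436816 + 2*√600478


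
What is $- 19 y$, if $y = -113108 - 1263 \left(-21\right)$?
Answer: $1645115$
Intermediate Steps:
$y = -86585$ ($y = -113108 - -26523 = -113108 + 26523 = -86585$)
$- 19 y = \left(-19\right) \left(-86585\right) = 1645115$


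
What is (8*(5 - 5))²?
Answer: 0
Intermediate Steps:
(8*(5 - 5))² = (8*0)² = 0² = 0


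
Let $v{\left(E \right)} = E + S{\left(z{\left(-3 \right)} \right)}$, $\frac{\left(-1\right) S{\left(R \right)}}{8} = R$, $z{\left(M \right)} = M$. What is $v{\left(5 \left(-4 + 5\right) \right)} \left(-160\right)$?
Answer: $-4640$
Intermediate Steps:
$S{\left(R \right)} = - 8 R$
$v{\left(E \right)} = 24 + E$ ($v{\left(E \right)} = E - -24 = E + 24 = 24 + E$)
$v{\left(5 \left(-4 + 5\right) \right)} \left(-160\right) = \left(24 + 5 \left(-4 + 5\right)\right) \left(-160\right) = \left(24 + 5 \cdot 1\right) \left(-160\right) = \left(24 + 5\right) \left(-160\right) = 29 \left(-160\right) = -4640$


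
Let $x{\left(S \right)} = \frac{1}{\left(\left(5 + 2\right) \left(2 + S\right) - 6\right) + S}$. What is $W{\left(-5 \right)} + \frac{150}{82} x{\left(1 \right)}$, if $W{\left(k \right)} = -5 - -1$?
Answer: $- \frac{2549}{656} \approx -3.8857$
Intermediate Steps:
$x{\left(S \right)} = \frac{1}{8 + 8 S}$ ($x{\left(S \right)} = \frac{1}{\left(7 \left(2 + S\right) - 6\right) + S} = \frac{1}{\left(\left(14 + 7 S\right) - 6\right) + S} = \frac{1}{\left(8 + 7 S\right) + S} = \frac{1}{8 + 8 S}$)
$W{\left(k \right)} = -4$ ($W{\left(k \right)} = -5 + 1 = -4$)
$W{\left(-5 \right)} + \frac{150}{82} x{\left(1 \right)} = -4 + \frac{150}{82} \frac{1}{8 \left(1 + 1\right)} = -4 + 150 \cdot \frac{1}{82} \frac{1}{8 \cdot 2} = -4 + \frac{75 \cdot \frac{1}{8} \cdot \frac{1}{2}}{41} = -4 + \frac{75}{41} \cdot \frac{1}{16} = -4 + \frac{75}{656} = - \frac{2549}{656}$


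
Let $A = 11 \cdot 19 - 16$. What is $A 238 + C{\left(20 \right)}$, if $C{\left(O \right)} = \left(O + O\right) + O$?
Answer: $45994$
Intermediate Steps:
$C{\left(O \right)} = 3 O$ ($C{\left(O \right)} = 2 O + O = 3 O$)
$A = 193$ ($A = 209 - 16 = 193$)
$A 238 + C{\left(20 \right)} = 193 \cdot 238 + 3 \cdot 20 = 45934 + 60 = 45994$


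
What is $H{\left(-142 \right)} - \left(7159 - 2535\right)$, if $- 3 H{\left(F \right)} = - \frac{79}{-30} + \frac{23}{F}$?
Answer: $- \frac{14776312}{3195} \approx -4624.8$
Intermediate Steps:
$H{\left(F \right)} = - \frac{79}{90} - \frac{23}{3 F}$ ($H{\left(F \right)} = - \frac{- \frac{79}{-30} + \frac{23}{F}}{3} = - \frac{\left(-79\right) \left(- \frac{1}{30}\right) + \frac{23}{F}}{3} = - \frac{\frac{79}{30} + \frac{23}{F}}{3} = - \frac{79}{90} - \frac{23}{3 F}$)
$H{\left(-142 \right)} - \left(7159 - 2535\right) = \frac{-690 - -11218}{90 \left(-142\right)} - \left(7159 - 2535\right) = \frac{1}{90} \left(- \frac{1}{142}\right) \left(-690 + 11218\right) - 4624 = \frac{1}{90} \left(- \frac{1}{142}\right) 10528 - 4624 = - \frac{2632}{3195} - 4624 = - \frac{14776312}{3195}$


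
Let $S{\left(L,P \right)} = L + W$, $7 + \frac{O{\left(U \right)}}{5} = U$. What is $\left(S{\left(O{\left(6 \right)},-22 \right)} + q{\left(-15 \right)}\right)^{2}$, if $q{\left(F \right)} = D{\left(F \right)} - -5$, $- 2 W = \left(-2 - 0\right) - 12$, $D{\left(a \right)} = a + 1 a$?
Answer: $529$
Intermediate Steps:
$D{\left(a \right)} = 2 a$ ($D{\left(a \right)} = a + a = 2 a$)
$O{\left(U \right)} = -35 + 5 U$
$W = 7$ ($W = - \frac{\left(-2 - 0\right) - 12}{2} = - \frac{\left(-2 + 0\right) - 12}{2} = - \frac{-2 - 12}{2} = \left(- \frac{1}{2}\right) \left(-14\right) = 7$)
$q{\left(F \right)} = 5 + 2 F$ ($q{\left(F \right)} = 2 F - -5 = 2 F + 5 = 5 + 2 F$)
$S{\left(L,P \right)} = 7 + L$ ($S{\left(L,P \right)} = L + 7 = 7 + L$)
$\left(S{\left(O{\left(6 \right)},-22 \right)} + q{\left(-15 \right)}\right)^{2} = \left(\left(7 + \left(-35 + 5 \cdot 6\right)\right) + \left(5 + 2 \left(-15\right)\right)\right)^{2} = \left(\left(7 + \left(-35 + 30\right)\right) + \left(5 - 30\right)\right)^{2} = \left(\left(7 - 5\right) - 25\right)^{2} = \left(2 - 25\right)^{2} = \left(-23\right)^{2} = 529$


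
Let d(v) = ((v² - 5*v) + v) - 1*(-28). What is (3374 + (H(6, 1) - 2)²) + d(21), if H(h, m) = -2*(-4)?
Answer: 3795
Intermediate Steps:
H(h, m) = 8
d(v) = 28 + v² - 4*v (d(v) = (v² - 4*v) + 28 = 28 + v² - 4*v)
(3374 + (H(6, 1) - 2)²) + d(21) = (3374 + (8 - 2)²) + (28 + 21² - 4*21) = (3374 + 6²) + (28 + 441 - 84) = (3374 + 36) + 385 = 3410 + 385 = 3795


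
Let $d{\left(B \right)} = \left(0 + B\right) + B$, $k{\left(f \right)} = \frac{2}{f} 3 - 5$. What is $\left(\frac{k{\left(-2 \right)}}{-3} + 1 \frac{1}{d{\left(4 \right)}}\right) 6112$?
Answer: $\frac{51188}{3} \approx 17063.0$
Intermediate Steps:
$k{\left(f \right)} = -5 + \frac{6}{f}$ ($k{\left(f \right)} = \frac{6}{f} - 5 = -5 + \frac{6}{f}$)
$d{\left(B \right)} = 2 B$ ($d{\left(B \right)} = B + B = 2 B$)
$\left(\frac{k{\left(-2 \right)}}{-3} + 1 \frac{1}{d{\left(4 \right)}}\right) 6112 = \left(\frac{-5 + \frac{6}{-2}}{-3} + 1 \frac{1}{2 \cdot 4}\right) 6112 = \left(\left(-5 + 6 \left(- \frac{1}{2}\right)\right) \left(- \frac{1}{3}\right) + 1 \cdot \frac{1}{8}\right) 6112 = \left(\left(-5 - 3\right) \left(- \frac{1}{3}\right) + 1 \cdot \frac{1}{8}\right) 6112 = \left(\left(-8\right) \left(- \frac{1}{3}\right) + \frac{1}{8}\right) 6112 = \left(\frac{8}{3} + \frac{1}{8}\right) 6112 = \frac{67}{24} \cdot 6112 = \frac{51188}{3}$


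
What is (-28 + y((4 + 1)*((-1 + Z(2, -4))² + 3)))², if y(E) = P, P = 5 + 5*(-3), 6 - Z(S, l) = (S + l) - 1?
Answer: 1444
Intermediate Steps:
Z(S, l) = 7 - S - l (Z(S, l) = 6 - ((S + l) - 1) = 6 - (-1 + S + l) = 6 + (1 - S - l) = 7 - S - l)
P = -10 (P = 5 - 15 = -10)
y(E) = -10
(-28 + y((4 + 1)*((-1 + Z(2, -4))² + 3)))² = (-28 - 10)² = (-38)² = 1444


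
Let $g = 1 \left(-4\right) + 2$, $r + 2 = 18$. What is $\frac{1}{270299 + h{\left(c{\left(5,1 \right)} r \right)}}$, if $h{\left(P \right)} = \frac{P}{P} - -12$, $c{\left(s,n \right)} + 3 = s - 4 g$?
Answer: $\frac{1}{270312} \approx 3.6994 \cdot 10^{-6}$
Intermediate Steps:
$r = 16$ ($r = -2 + 18 = 16$)
$g = -2$ ($g = -4 + 2 = -2$)
$c{\left(s,n \right)} = 5 + s$ ($c{\left(s,n \right)} = -3 + \left(s - -8\right) = -3 + \left(s + 8\right) = -3 + \left(8 + s\right) = 5 + s$)
$h{\left(P \right)} = 13$ ($h{\left(P \right)} = 1 + 12 = 13$)
$\frac{1}{270299 + h{\left(c{\left(5,1 \right)} r \right)}} = \frac{1}{270299 + 13} = \frac{1}{270312}$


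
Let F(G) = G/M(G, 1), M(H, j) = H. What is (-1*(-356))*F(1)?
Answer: 356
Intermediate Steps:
F(G) = 1 (F(G) = G/G = 1)
(-1*(-356))*F(1) = -1*(-356)*1 = 356*1 = 356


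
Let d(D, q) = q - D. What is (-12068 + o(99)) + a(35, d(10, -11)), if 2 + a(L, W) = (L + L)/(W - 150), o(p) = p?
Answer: -2047111/171 ≈ -11971.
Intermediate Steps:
a(L, W) = -2 + 2*L/(-150 + W) (a(L, W) = -2 + (L + L)/(W - 150) = -2 + (2*L)/(-150 + W) = -2 + 2*L/(-150 + W))
(-12068 + o(99)) + a(35, d(10, -11)) = (-12068 + 99) + 2*(150 + 35 - (-11 - 1*10))/(-150 + (-11 - 1*10)) = -11969 + 2*(150 + 35 - (-11 - 10))/(-150 + (-11 - 10)) = -11969 + 2*(150 + 35 - 1*(-21))/(-150 - 21) = -11969 + 2*(150 + 35 + 21)/(-171) = -11969 + 2*(-1/171)*206 = -11969 - 412/171 = -2047111/171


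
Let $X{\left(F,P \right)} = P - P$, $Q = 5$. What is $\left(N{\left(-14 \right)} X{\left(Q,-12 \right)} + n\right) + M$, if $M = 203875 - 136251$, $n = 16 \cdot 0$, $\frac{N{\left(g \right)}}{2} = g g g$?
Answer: $67624$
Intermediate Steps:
$N{\left(g \right)} = 2 g^{3}$ ($N{\left(g \right)} = 2 g g g = 2 g^{2} g = 2 g^{3}$)
$n = 0$
$M = 67624$ ($M = 203875 - 136251 = 67624$)
$X{\left(F,P \right)} = 0$
$\left(N{\left(-14 \right)} X{\left(Q,-12 \right)} + n\right) + M = \left(2 \left(-14\right)^{3} \cdot 0 + 0\right) + 67624 = \left(2 \left(-2744\right) 0 + 0\right) + 67624 = \left(\left(-5488\right) 0 + 0\right) + 67624 = \left(0 + 0\right) + 67624 = 0 + 67624 = 67624$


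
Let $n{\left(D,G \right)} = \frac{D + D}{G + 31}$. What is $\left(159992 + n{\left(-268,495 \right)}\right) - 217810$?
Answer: $- \frac{15206402}{263} \approx -57819.0$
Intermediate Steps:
$n{\left(D,G \right)} = \frac{2 D}{31 + G}$
$\left(159992 + n{\left(-268,495 \right)}\right) - 217810 = \left(159992 + 2 \left(-268\right) \frac{1}{31 + 495}\right) - 217810 = \left(159992 + 2 \left(-268\right) \frac{1}{526}\right) - 217810 = \left(159992 - \frac{268}{263}\right) - 217810 = \frac{42077628}{263} - 217810 = - \frac{15206402}{263}$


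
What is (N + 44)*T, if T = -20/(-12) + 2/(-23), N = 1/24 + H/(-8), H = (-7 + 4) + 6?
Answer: 14279/207 ≈ 68.981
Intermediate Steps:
H = 3 (H = -3 + 6 = 3)
N = -⅓ (N = 1/24 + 3/(-8) = 1*(1/24) + 3*(-⅛) = 1/24 - 3/8 = -⅓ ≈ -0.33333)
T = 109/69 (T = -20*(-1/12) + 2*(-1/23) = 5/3 - 2/23 = 109/69 ≈ 1.5797)
(N + 44)*T = (-⅓ + 44)*(109/69) = (131/3)*(109/69) = 14279/207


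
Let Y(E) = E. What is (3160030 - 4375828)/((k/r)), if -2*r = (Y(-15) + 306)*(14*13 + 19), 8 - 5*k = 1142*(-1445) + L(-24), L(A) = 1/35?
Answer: 6222408571575/57756929 ≈ 1.0773e+5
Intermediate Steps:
L(A) = 1/35
k = 57756929/175 (k = 8/5 - (1142*(-1445) + 1/35)/5 = 8/5 - (-1650190 + 1/35)/5 = 8/5 - ⅕*(-57756649/35) = 8/5 + 57756649/175 = 57756929/175 ≈ 3.3004e+5)
r = -58491/2 (r = -(-15 + 306)*(14*13 + 19)/2 = -291*(182 + 19)/2 = -291*201/2 = -½*58491 = -58491/2 ≈ -29246.)
(3160030 - 4375828)/((k/r)) = (3160030 - 4375828)/((57756929/(175*(-58491/2)))) = -1215798/((57756929/175)*(-2/58491)) = -1215798/(-115513858/10235925) = -1215798*(-10235925/115513858) = 6222408571575/57756929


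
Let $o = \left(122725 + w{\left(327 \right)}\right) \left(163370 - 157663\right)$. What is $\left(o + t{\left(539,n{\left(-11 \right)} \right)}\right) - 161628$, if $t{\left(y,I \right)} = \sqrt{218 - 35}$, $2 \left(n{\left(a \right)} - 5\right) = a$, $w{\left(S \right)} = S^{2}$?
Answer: $1310473750 + \sqrt{183} \approx 1.3105 \cdot 10^{9}$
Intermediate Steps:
$n{\left(a \right)} = 5 + \frac{a}{2}$
$t{\left(y,I \right)} = \sqrt{183}$
$o = 1310635378$ ($o = \left(122725 + 327^{2}\right) \left(163370 - 157663\right) = \left(122725 + 106929\right) 5707 = 229654 \cdot 5707 = 1310635378$)
$\left(o + t{\left(539,n{\left(-11 \right)} \right)}\right) - 161628 = \left(1310635378 + \sqrt{183}\right) - 161628 = 1310473750 + \sqrt{183}$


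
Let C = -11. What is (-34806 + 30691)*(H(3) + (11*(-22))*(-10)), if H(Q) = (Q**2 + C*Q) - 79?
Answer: -9534455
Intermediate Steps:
H(Q) = -79 + Q**2 - 11*Q (H(Q) = (Q**2 - 11*Q) - 79 = -79 + Q**2 - 11*Q)
(-34806 + 30691)*(H(3) + (11*(-22))*(-10)) = (-34806 + 30691)*((-79 + 3**2 - 11*3) + (11*(-22))*(-10)) = -4115*((-79 + 9 - 33) - 242*(-10)) = -4115*(-103 + 2420) = -4115*2317 = -9534455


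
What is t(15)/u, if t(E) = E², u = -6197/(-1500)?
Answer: 337500/6197 ≈ 54.462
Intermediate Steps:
u = 6197/1500 (u = -6197*(-1/1500) = 6197/1500 ≈ 4.1313)
t(15)/u = 15²/(6197/1500) = 225*(1500/6197) = 337500/6197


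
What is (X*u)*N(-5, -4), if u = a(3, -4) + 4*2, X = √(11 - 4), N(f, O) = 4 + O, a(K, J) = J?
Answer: 0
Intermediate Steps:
X = √7 ≈ 2.6458
u = 4 (u = -4 + 4*2 = -4 + 8 = 4)
(X*u)*N(-5, -4) = (√7*4)*(4 - 4) = (4*√7)*0 = 0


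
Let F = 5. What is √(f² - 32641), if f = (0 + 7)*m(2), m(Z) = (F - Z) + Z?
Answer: 2*I*√7854 ≈ 177.25*I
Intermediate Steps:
m(Z) = 5 (m(Z) = (5 - Z) + Z = 5)
f = 35 (f = (0 + 7)*5 = 7*5 = 35)
√(f² - 32641) = √(35² - 32641) = √(1225 - 32641) = √(-31416) = 2*I*√7854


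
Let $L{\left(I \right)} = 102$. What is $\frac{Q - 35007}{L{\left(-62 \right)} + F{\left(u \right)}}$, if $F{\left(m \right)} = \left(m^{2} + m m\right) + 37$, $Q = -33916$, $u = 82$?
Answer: $- \frac{68923}{13587} \approx -5.0727$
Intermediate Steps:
$F{\left(m \right)} = 37 + 2 m^{2}$ ($F{\left(m \right)} = \left(m^{2} + m^{2}\right) + 37 = 2 m^{2} + 37 = 37 + 2 m^{2}$)
$\frac{Q - 35007}{L{\left(-62 \right)} + F{\left(u \right)}} = \frac{-33916 - 35007}{102 + \left(37 + 2 \cdot 82^{2}\right)} = - \frac{68923}{102 + \left(37 + 2 \cdot 6724\right)} = - \frac{68923}{102 + \left(37 + 13448\right)} = - \frac{68923}{102 + 13485} = - \frac{68923}{13587}$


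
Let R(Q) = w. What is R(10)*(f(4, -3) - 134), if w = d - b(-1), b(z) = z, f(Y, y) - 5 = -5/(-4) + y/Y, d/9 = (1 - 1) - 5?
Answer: 5654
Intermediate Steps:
d = -45 (d = 9*((1 - 1) - 5) = 9*(0 - 5) = 9*(-5) = -45)
f(Y, y) = 25/4 + y/Y (f(Y, y) = 5 + (-5/(-4) + y/Y) = 5 + (-5*(-¼) + y/Y) = 5 + (5/4 + y/Y) = 25/4 + y/Y)
w = -44 (w = -45 - 1*(-1) = -45 + 1 = -44)
R(Q) = -44
R(10)*(f(4, -3) - 134) = -44*((25/4 - 3/4) - 134) = -44*((25/4 - 3*¼) - 134) = -44*((25/4 - ¾) - 134) = -44*(11/2 - 134) = -44*(-257/2) = 5654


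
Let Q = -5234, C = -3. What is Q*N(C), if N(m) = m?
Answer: 15702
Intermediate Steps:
Q*N(C) = -5234*(-3) = 15702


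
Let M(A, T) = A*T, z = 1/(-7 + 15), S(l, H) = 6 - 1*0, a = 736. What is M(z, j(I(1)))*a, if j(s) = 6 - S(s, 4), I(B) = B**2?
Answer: 0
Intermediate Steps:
S(l, H) = 6 (S(l, H) = 6 + 0 = 6)
j(s) = 0 (j(s) = 6 - 1*6 = 6 - 6 = 0)
z = 1/8 ≈ 0.12500
M(z, j(I(1)))*a = ((1/8)*0)*736 = 0*736 = 0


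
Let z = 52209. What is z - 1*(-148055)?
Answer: 200264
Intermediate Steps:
z - 1*(-148055) = 52209 - 1*(-148055) = 52209 + 148055 = 200264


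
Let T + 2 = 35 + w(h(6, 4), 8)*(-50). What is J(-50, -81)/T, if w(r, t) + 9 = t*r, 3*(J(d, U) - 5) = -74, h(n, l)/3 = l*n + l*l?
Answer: 59/142551 ≈ 0.00041389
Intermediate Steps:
h(n, l) = 3*l² + 3*l*n (h(n, l) = 3*(l*n + l*l) = 3*(l*n + l²) = 3*(l² + l*n) = 3*l² + 3*l*n)
J(d, U) = -59/3 (J(d, U) = 5 + (⅓)*(-74) = 5 - 74/3 = -59/3)
w(r, t) = -9 + r*t (w(r, t) = -9 + t*r = -9 + r*t)
T = -47517 (T = -2 + (35 + (-9 + (3*4*(4 + 6))*8)*(-50)) = -2 + (35 + (-9 + (3*4*10)*8)*(-50)) = -2 + (35 + (-9 + 120*8)*(-50)) = -2 + (35 + (-9 + 960)*(-50)) = -2 + (35 + 951*(-50)) = -2 + (35 - 47550) = -2 - 47515 = -47517)
J(-50, -81)/T = -59/3/(-47517) = -59/3*(-1/47517) = 59/142551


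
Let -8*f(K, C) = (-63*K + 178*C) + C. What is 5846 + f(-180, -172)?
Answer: 8277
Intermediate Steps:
f(K, C) = -179*C/8 + 63*K/8 (f(K, C) = -((-63*K + 178*C) + C)/8 = -(-63*K + 179*C)/8 = -179*C/8 + 63*K/8)
5846 + f(-180, -172) = 5846 + (-179/8*(-172) + (63/8)*(-180)) = 5846 + (7697/2 - 2835/2) = 5846 + 2431 = 8277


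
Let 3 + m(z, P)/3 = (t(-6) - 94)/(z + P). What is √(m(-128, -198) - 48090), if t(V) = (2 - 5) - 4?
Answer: 3*I*√567963394/326 ≈ 219.31*I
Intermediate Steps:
t(V) = -7 (t(V) = -3 - 4 = -7)
m(z, P) = -9 - 303/(P + z) (m(z, P) = -9 + 3*((-7 - 94)/(z + P)) = -9 + 3*(-101/(P + z)) = -9 - 303/(P + z))
√(m(-128, -198) - 48090) = √(3*(-101 - 3*(-198) - 3*(-128))/(-198 - 128) - 48090) = √(3*(-101 + 594 + 384)/(-326) - 48090) = √(3*(-1/326)*877 - 48090) = √(-2631/326 - 48090) = √(-15679971/326) = 3*I*√567963394/326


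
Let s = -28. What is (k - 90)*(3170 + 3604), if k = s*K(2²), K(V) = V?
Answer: -1368348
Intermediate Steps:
k = -112 (k = -28*2² = -28*4 = -112)
(k - 90)*(3170 + 3604) = (-112 - 90)*(3170 + 3604) = -202*6774 = -1368348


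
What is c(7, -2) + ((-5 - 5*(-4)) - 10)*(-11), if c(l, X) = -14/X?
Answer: -48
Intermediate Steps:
c(7, -2) + ((-5 - 5*(-4)) - 10)*(-11) = -14/(-2) + ((-5 - 5*(-4)) - 10)*(-11) = -14*(-1/2) + ((-5 + 20) - 10)*(-11) = 7 + (15 - 10)*(-11) = 7 + 5*(-11) = 7 - 55 = -48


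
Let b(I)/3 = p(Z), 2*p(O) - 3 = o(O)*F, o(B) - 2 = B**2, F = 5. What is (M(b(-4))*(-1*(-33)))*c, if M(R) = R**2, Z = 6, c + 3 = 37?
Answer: 188070201/2 ≈ 9.4035e+7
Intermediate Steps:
c = 34 (c = -3 + 37 = 34)
o(B) = 2 + B**2
p(O) = 13/2 + 5*O**2/2 (p(O) = 3/2 + ((2 + O**2)*5)/2 = 3/2 + (10 + 5*O**2)/2 = 3/2 + (5 + 5*O**2/2) = 13/2 + 5*O**2/2)
b(I) = 579/2 (b(I) = 3*(13/2 + (5/2)*6**2) = 3*(13/2 + (5/2)*36) = 3*(13/2 + 90) = 3*(193/2) = 579/2)
(M(b(-4))*(-1*(-33)))*c = ((579/2)**2*(-1*(-33)))*34 = ((335241/4)*33)*34 = (11062953/4)*34 = 188070201/2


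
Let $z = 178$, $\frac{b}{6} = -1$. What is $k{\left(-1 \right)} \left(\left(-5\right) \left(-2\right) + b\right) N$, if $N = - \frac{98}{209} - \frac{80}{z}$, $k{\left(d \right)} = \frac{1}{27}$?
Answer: $- \frac{7592}{55803} \approx -0.13605$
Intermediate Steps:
$b = -6$ ($b = 6 \left(-1\right) = -6$)
$k{\left(d \right)} = \frac{1}{27}$
$N = - \frac{17082}{18601}$ ($N = - \frac{98}{209} - \frac{80}{178} = \left(-98\right) \frac{1}{209} - \frac{40}{89} = - \frac{98}{209} - \frac{40}{89} = - \frac{17082}{18601} \approx -0.91834$)
$k{\left(-1 \right)} \left(\left(-5\right) \left(-2\right) + b\right) N = \frac{\left(\left(-5\right) \left(-2\right) - 6\right) \left(- \frac{17082}{18601}\right)}{27} = \frac{\left(10 - 6\right) \left(- \frac{17082}{18601}\right)}{27} = \frac{4 \left(- \frac{17082}{18601}\right)}{27} = \frac{1}{27} \left(- \frac{68328}{18601}\right) = - \frac{7592}{55803}$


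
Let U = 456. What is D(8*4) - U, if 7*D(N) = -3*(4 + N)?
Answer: -3300/7 ≈ -471.43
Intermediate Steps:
D(N) = -12/7 - 3*N/7 (D(N) = (-3*(4 + N))/7 = (-12 - 3*N)/7 = -12/7 - 3*N/7)
D(8*4) - U = (-12/7 - 24*4/7) - 1*456 = (-12/7 - 3/7*32) - 456 = (-12/7 - 96/7) - 456 = -108/7 - 456 = -3300/7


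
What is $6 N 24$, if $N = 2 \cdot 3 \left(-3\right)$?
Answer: $-2592$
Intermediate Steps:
$N = -18$ ($N = 6 \left(-3\right) = -18$)
$6 N 24 = 6 \left(-18\right) 24 = \left(-108\right) 24 = -2592$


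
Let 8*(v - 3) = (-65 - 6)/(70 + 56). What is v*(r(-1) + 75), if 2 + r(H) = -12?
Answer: 180133/1008 ≈ 178.70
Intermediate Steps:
r(H) = -14 (r(H) = -2 - 12 = -14)
v = 2953/1008 (v = 3 + ((-65 - 6)/(70 + 56))/8 = 3 + (-71/126)/8 = 3 + (-71*1/126)/8 = 3 + (⅛)*(-71/126) = 3 - 71/1008 = 2953/1008 ≈ 2.9296)
v*(r(-1) + 75) = 2953*(-14 + 75)/1008 = (2953/1008)*61 = 180133/1008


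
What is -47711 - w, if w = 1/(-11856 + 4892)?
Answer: -332259403/6964 ≈ -47711.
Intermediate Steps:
w = -1/6964 (w = 1/(-6964) = -1/6964 ≈ -0.00014360)
-47711 - w = -47711 - 1*(-1/6964) = -47711 + 1/6964 = -332259403/6964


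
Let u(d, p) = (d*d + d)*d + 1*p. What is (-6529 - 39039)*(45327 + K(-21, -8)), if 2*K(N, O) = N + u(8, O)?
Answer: -2077923584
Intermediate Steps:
u(d, p) = p + d*(d + d²) (u(d, p) = (d² + d)*d + p = (d + d²)*d + p = d*(d + d²) + p = p + d*(d + d²))
K(N, O) = 288 + N/2 + O/2 (K(N, O) = (N + (O + 8² + 8³))/2 = (N + (O + 64 + 512))/2 = (N + (576 + O))/2 = (576 + N + O)/2 = 288 + N/2 + O/2)
(-6529 - 39039)*(45327 + K(-21, -8)) = (-6529 - 39039)*(45327 + (288 + (½)*(-21) + (½)*(-8))) = -45568*(45327 + (288 - 21/2 - 4)) = -45568*(45327 + 547/2) = -45568*91201/2 = -2077923584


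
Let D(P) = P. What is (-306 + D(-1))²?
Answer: 94249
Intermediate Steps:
(-306 + D(-1))² = (-306 - 1)² = (-307)² = 94249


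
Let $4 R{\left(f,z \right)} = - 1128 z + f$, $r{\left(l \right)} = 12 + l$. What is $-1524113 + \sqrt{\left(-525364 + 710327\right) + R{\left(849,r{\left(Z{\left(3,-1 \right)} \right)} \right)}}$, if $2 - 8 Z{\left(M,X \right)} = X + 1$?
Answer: $-1524113 + \frac{\sqrt{726883}}{2} \approx -1.5237 \cdot 10^{6}$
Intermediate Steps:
$Z{\left(M,X \right)} = \frac{1}{8} - \frac{X}{8}$ ($Z{\left(M,X \right)} = \frac{1}{4} - \frac{X + 1}{8} = \frac{1}{4} - \frac{1 + X}{8} = \frac{1}{4} - \left(\frac{1}{8} + \frac{X}{8}\right) = \frac{1}{8} - \frac{X}{8}$)
$R{\left(f,z \right)} = - 282 z + \frac{f}{4}$ ($R{\left(f,z \right)} = \frac{- 1128 z + f}{4} = \frac{f - 1128 z}{4} = - 282 z + \frac{f}{4}$)
$-1524113 + \sqrt{\left(-525364 + 710327\right) + R{\left(849,r{\left(Z{\left(3,-1 \right)} \right)} \right)}} = -1524113 + \sqrt{\left(-525364 + 710327\right) + \left(- 282 \left(12 + \left(\frac{1}{8} - - \frac{1}{8}\right)\right) + \frac{1}{4} \cdot 849\right)} = -1524113 + \sqrt{184963 + \left(- 282 \left(12 + \left(\frac{1}{8} + \frac{1}{8}\right)\right) + \frac{849}{4}\right)} = -1524113 + \sqrt{184963 + \left(- 282 \left(12 + \frac{1}{4}\right) + \frac{849}{4}\right)} = -1524113 + \sqrt{184963 + \left(\left(-282\right) \frac{49}{4} + \frac{849}{4}\right)} = -1524113 + \sqrt{184963 + \left(- \frac{6909}{2} + \frac{849}{4}\right)} = -1524113 + \sqrt{184963 - \frac{12969}{4}} = -1524113 + \sqrt{\frac{726883}{4}} = -1524113 + \frac{\sqrt{726883}}{2}$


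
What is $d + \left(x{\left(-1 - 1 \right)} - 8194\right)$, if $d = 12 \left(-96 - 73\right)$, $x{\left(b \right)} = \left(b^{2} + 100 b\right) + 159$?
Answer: $-10259$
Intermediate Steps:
$x{\left(b \right)} = 159 + b^{2} + 100 b$
$d = -2028$ ($d = 12 \left(-169\right) = -2028$)
$d + \left(x{\left(-1 - 1 \right)} - 8194\right) = -2028 - \left(8035 - \left(-1 - 1\right)^{2} - 100 \left(-1 - 1\right)\right) = -2028 + \left(\left(159 + \left(-2\right)^{2} + 100 \left(-2\right)\right) - 8194\right) = -2028 + \left(\left(159 + 4 - 200\right) - 8194\right) = -2028 - 8231 = -10259$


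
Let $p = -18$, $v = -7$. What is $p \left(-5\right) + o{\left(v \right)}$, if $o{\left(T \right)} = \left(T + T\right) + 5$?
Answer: $81$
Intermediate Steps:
$o{\left(T \right)} = 5 + 2 T$ ($o{\left(T \right)} = 2 T + 5 = 5 + 2 T$)
$p \left(-5\right) + o{\left(v \right)} = \left(-18\right) \left(-5\right) + \left(5 + 2 \left(-7\right)\right) = 90 + \left(5 - 14\right) = 90 - 9 = 81$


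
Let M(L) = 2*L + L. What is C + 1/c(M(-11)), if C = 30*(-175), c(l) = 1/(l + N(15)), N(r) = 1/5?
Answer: -26414/5 ≈ -5282.8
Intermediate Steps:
M(L) = 3*L
N(r) = 1/5
c(l) = 1/(1/5 + l) (c(l) = 1/(l + 1/5) = 1/(1/5 + l))
C = -5250
C + 1/c(M(-11)) = -5250 + 1/(5/(1 + 5*(3*(-11)))) = -5250 + 1/(5/(1 + 5*(-33))) = -5250 + 1/(5/(1 - 165)) = -5250 + 1/(5/(-164)) = -5250 + 1/(5*(-1/164)) = -5250 + 1/(-5/164) = -5250 - 164/5 = -26414/5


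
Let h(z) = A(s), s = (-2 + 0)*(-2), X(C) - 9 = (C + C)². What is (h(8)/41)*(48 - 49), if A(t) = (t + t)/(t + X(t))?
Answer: -8/3157 ≈ -0.0025341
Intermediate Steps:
X(C) = 9 + 4*C² (X(C) = 9 + (C + C)² = 9 + (2*C)² = 9 + 4*C²)
s = 4 (s = -2*(-2) = 4)
A(t) = 2*t/(9 + t + 4*t²) (A(t) = (t + t)/(t + (9 + 4*t²)) = (2*t)/(9 + t + 4*t²) = 2*t/(9 + t + 4*t²))
h(z) = 8/77 (h(z) = 2*4/(9 + 4 + 4*4²) = 2*4/(9 + 4 + 4*16) = 2*4/(9 + 4 + 64) = 2*4/77 = 2*4*(1/77) = 8/77)
(h(8)/41)*(48 - 49) = ((8/77)/41)*(48 - 49) = ((8/77)*(1/41))*(-1) = (8/3157)*(-1) = -8/3157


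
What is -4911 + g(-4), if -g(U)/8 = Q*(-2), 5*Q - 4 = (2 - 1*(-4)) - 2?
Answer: -24427/5 ≈ -4885.4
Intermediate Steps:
Q = 8/5 (Q = ⅘ + ((2 - 1*(-4)) - 2)/5 = ⅘ + ((2 + 4) - 2)/5 = ⅘ + (6 - 2)/5 = ⅘ + (⅕)*4 = ⅘ + ⅘ = 8/5 ≈ 1.6000)
g(U) = 128/5 (g(U) = -64*(-2)/5 = -8*(-16/5) = 128/5)
-4911 + g(-4) = -4911 + 128/5 = -24427/5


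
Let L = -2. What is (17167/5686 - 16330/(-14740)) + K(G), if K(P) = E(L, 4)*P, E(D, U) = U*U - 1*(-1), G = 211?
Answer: 7524456166/2095291 ≈ 3591.1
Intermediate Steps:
E(D, U) = 1 + U**2 (E(D, U) = U**2 + 1 = 1 + U**2)
K(P) = 17*P (K(P) = (1 + 4**2)*P = (1 + 16)*P = 17*P)
(17167/5686 - 16330/(-14740)) + K(G) = (17167/5686 - 16330/(-14740)) + 17*211 = (17167*(1/5686) - 16330*(-1/14740)) + 3587 = (17167/5686 + 1633/1474) + 3587 = 8647349/2095291 + 3587 = 7524456166/2095291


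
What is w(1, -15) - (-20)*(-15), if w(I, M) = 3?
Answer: -297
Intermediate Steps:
w(1, -15) - (-20)*(-15) = 3 - (-20)*(-15) = 3 - 1*300 = 3 - 300 = -297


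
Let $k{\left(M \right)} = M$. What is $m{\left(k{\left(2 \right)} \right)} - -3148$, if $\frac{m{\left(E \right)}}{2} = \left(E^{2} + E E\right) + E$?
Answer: $3168$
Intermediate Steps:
$m{\left(E \right)} = 2 E + 4 E^{2}$ ($m{\left(E \right)} = 2 \left(\left(E^{2} + E E\right) + E\right) = 2 \left(\left(E^{2} + E^{2}\right) + E\right) = 2 \left(2 E^{2} + E\right) = 2 \left(E + 2 E^{2}\right) = 2 E + 4 E^{2}$)
$m{\left(k{\left(2 \right)} \right)} - -3148 = 2 \cdot 2 \left(1 + 2 \cdot 2\right) - -3148 = 2 \cdot 2 \left(1 + 4\right) + 3148 = 2 \cdot 2 \cdot 5 + 3148 = 20 + 3148 = 3168$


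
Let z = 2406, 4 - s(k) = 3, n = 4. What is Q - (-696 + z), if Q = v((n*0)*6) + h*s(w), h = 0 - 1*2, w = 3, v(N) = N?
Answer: -1712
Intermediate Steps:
s(k) = 1 (s(k) = 4 - 1*3 = 4 - 3 = 1)
h = -2 (h = 0 - 2 = -2)
Q = -2 (Q = (4*0)*6 - 2*1 = 0*6 - 2 = 0 - 2 = -2)
Q - (-696 + z) = -2 - (-696 + 2406) = -2 - 1*1710 = -2 - 1710 = -1712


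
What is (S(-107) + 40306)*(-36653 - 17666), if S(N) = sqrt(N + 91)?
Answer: -2189381614 - 217276*I ≈ -2.1894e+9 - 2.1728e+5*I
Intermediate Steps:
S(N) = sqrt(91 + N)
(S(-107) + 40306)*(-36653 - 17666) = (sqrt(91 - 107) + 40306)*(-36653 - 17666) = (sqrt(-16) + 40306)*(-54319) = (4*I + 40306)*(-54319) = (40306 + 4*I)*(-54319) = -2189381614 - 217276*I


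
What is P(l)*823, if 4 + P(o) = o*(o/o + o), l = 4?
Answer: 13168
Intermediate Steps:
P(o) = -4 + o*(1 + o) (P(o) = -4 + o*(o/o + o) = -4 + o*(1 + o))
P(l)*823 = (-4 + 4 + 4²)*823 = (-4 + 4 + 16)*823 = 16*823 = 13168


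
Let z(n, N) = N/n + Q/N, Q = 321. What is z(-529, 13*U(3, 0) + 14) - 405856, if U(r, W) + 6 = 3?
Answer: -5367614784/13225 ≈ -4.0587e+5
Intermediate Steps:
U(r, W) = -3 (U(r, W) = -6 + 3 = -3)
z(n, N) = 321/N + N/n (z(n, N) = N/n + 321/N = 321/N + N/n)
z(-529, 13*U(3, 0) + 14) - 405856 = (321/(13*(-3) + 14) + (13*(-3) + 14)/(-529)) - 405856 = (321/(-39 + 14) + (-39 + 14)*(-1/529)) - 405856 = (321/(-25) - 25*(-1/529)) - 405856 = (321*(-1/25) + 25/529) - 405856 = (-321/25 + 25/529) - 405856 = -169184/13225 - 405856 = -5367614784/13225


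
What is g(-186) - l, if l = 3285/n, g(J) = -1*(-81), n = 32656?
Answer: 2641851/32656 ≈ 80.899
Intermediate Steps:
g(J) = 81
l = 3285/32656 ≈ 0.10059
g(-186) - l = 81 - 1*3285/32656 = 81 - 3285/32656 = 2641851/32656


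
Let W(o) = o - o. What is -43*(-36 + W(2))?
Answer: 1548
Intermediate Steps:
W(o) = 0
-43*(-36 + W(2)) = -43*(-36 + 0) = -43*(-36) = 1548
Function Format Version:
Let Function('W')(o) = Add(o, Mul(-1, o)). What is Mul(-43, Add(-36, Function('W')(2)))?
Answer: 1548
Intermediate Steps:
Function('W')(o) = 0
Mul(-43, Add(-36, Function('W')(2))) = Mul(-43, Add(-36, 0)) = Mul(-43, -36) = 1548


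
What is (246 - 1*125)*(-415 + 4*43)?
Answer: -29403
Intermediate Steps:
(246 - 1*125)*(-415 + 4*43) = (246 - 125)*(-415 + 172) = 121*(-243) = -29403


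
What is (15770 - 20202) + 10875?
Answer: 6443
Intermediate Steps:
(15770 - 20202) + 10875 = -4432 + 10875 = 6443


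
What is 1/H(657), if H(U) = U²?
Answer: 1/431649 ≈ 2.3167e-6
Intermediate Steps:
1/H(657) = 1/(657²) = 1/431649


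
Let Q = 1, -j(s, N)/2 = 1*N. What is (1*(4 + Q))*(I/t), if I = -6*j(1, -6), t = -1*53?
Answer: 360/53 ≈ 6.7924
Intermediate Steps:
j(s, N) = -2*N
t = -53
I = -72 (I = -(-12)*(-6) = -6*12 = -72)
(1*(4 + Q))*(I/t) = (1*(4 + 1))*(-72/(-53)) = (1*5)*(-72*(-1/53)) = 5*(72/53) = 360/53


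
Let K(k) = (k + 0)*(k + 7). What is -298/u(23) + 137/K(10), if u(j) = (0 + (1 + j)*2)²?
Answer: 66247/97920 ≈ 0.67654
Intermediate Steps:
K(k) = k*(7 + k)
u(j) = (2 + 2*j)² (u(j) = (0 + (2 + 2*j))² = (2 + 2*j)²)
-298/u(23) + 137/K(10) = -298*1/(4*(1 + 23)²) + 137/((10*(7 + 10))) = -298/(4*24²) + 137/((10*17)) = -298/(4*576) + 137/170 = -298/2304 + 137*(1/170) = -298*1/2304 + 137/170 = -149/1152 + 137/170 = 66247/97920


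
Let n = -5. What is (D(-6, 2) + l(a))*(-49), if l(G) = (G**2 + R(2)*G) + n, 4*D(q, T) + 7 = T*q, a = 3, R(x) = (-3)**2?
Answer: -5145/4 ≈ -1286.3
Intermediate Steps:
R(x) = 9
D(q, T) = -7/4 + T*q/4 (D(q, T) = -7/4 + (T*q)/4 = -7/4 + T*q/4)
l(G) = -5 + G**2 + 9*G (l(G) = (G**2 + 9*G) - 5 = -5 + G**2 + 9*G)
(D(-6, 2) + l(a))*(-49) = ((-7/4 + (1/4)*2*(-6)) + (-5 + 3**2 + 9*3))*(-49) = ((-7/4 - 3) + (-5 + 9 + 27))*(-49) = (-19/4 + 31)*(-49) = (105/4)*(-49) = -5145/4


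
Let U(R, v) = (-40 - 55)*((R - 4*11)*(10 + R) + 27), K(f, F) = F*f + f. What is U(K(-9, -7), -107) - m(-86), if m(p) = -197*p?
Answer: -80307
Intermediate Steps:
K(f, F) = f + F*f
U(R, v) = -2565 - 95*(-44 + R)*(10 + R) (U(R, v) = -95*((R - 44)*(10 + R) + 27) = -95*((-44 + R)*(10 + R) + 27) = -95*(27 + (-44 + R)*(10 + R)) = -2565 - 95*(-44 + R)*(10 + R))
U(K(-9, -7), -107) - m(-86) = (39235 - 95*81*(1 - 7)**2 + 3230*(-9*(1 - 7))) - (-197)*(-86) = (39235 - 95*(-9*(-6))**2 + 3230*(-9*(-6))) - 1*16942 = (39235 - 95*54**2 + 3230*54) - 16942 = (39235 - 95*2916 + 174420) - 16942 = (39235 - 277020 + 174420) - 16942 = -63365 - 16942 = -80307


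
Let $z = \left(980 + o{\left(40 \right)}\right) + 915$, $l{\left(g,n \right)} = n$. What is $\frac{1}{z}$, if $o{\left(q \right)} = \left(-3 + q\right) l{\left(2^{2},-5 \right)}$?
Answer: $\frac{1}{1710} \approx 0.0005848$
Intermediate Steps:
$o{\left(q \right)} = 15 - 5 q$ ($o{\left(q \right)} = \left(-3 + q\right) \left(-5\right) = 15 - 5 q$)
$z = 1710$ ($z = \left(980 + \left(15 - 200\right)\right) + 915 = \left(980 - 185\right) + 915 = 795 + 915 = 1710$)
$\frac{1}{z} = \frac{1}{1710}$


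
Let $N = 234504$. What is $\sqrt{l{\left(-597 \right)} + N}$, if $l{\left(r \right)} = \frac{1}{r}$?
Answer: $\frac{\sqrt{83579335539}}{597} \approx 484.26$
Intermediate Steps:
$\sqrt{l{\left(-597 \right)} + N} = \sqrt{\frac{1}{-597} + 234504} = \sqrt{- \frac{1}{597} + 234504} = \sqrt{\frac{139998887}{597}} = \frac{\sqrt{83579335539}}{597}$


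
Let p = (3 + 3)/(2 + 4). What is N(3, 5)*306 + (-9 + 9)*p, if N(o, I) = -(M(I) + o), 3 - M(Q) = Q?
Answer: -306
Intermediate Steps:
M(Q) = 3 - Q
p = 1 (p = 6/6 = 6*(⅙) = 1)
N(o, I) = -3 + I - o (N(o, I) = -((3 - I) + o) = -(3 + o - I) = -3 + I - o)
N(3, 5)*306 + (-9 + 9)*p = (-3 + 5 - 1*3)*306 + (-9 + 9)*1 = (-3 + 5 - 3)*306 + 0*1 = -1*306 + 0 = -306 + 0 = -306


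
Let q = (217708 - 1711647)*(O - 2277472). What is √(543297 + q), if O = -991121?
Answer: 2*√1220769775281 ≈ 2.2098e+6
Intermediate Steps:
q = 4883078557827 (q = (217708 - 1711647)*(-991121 - 2277472) = -1493939*(-3268593) = 4883078557827)
√(543297 + q) = √(543297 + 4883078557827) = √4883079101124 = 2*√1220769775281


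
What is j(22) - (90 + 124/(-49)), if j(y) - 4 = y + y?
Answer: -1934/49 ≈ -39.469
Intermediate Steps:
j(y) = 4 + 2*y (j(y) = 4 + (y + y) = 4 + 2*y)
j(22) - (90 + 124/(-49)) = (4 + 2*22) - (90 + 124/(-49)) = (4 + 44) - (90 + 124*(-1/49)) = 48 - (90 - 124/49) = 48 - 1*4286/49 = 48 - 4286/49 = -1934/49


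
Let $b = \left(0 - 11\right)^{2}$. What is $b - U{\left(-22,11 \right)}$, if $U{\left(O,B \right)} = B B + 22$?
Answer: $-22$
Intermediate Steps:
$U{\left(O,B \right)} = 22 + B^{2}$ ($U{\left(O,B \right)} = B^{2} + 22 = 22 + B^{2}$)
$b = 121$ ($b = \left(-11\right)^{2} = 121$)
$b - U{\left(-22,11 \right)} = 121 - \left(22 + 11^{2}\right) = 121 - \left(22 + 121\right) = 121 - 143 = -22$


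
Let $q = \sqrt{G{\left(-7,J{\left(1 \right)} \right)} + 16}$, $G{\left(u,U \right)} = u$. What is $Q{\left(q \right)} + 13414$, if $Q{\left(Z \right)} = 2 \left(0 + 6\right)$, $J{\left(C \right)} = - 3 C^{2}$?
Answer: $13426$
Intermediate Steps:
$q = 3$ ($q = \sqrt{-7 + 16} = \sqrt{9} = 3$)
$Q{\left(Z \right)} = 12$ ($Q{\left(Z \right)} = 2 \cdot 6 = 12$)
$Q{\left(q \right)} + 13414 = 12 + 13414 = 13426$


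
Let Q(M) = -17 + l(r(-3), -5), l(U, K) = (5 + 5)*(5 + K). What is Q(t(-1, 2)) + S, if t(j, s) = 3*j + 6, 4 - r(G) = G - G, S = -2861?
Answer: -2878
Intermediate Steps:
r(G) = 4 (r(G) = 4 - (G - G) = 4 - 1*0 = 4 + 0 = 4)
t(j, s) = 6 + 3*j
l(U, K) = 50 + 10*K (l(U, K) = 10*(5 + K) = 50 + 10*K)
Q(M) = -17 (Q(M) = -17 + (50 + 10*(-5)) = -17 + (50 - 50) = -17 + 0 = -17)
Q(t(-1, 2)) + S = -17 - 2861 = -2878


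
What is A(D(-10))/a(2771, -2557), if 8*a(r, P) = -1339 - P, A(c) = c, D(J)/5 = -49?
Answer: -140/87 ≈ -1.6092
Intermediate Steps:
D(J) = -245 (D(J) = 5*(-49) = -245)
a(r, P) = -1339/8 - P/8 (a(r, P) = (-1339 - P)/8 = -1339/8 - P/8)
A(D(-10))/a(2771, -2557) = -245/(-1339/8 - 1/8*(-2557)) = -245/(-1339/8 + 2557/8) = -245/609/4 = -245*4/609 = -140/87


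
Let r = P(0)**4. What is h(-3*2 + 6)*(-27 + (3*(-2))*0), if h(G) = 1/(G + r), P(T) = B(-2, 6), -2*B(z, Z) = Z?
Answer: -1/3 ≈ -0.33333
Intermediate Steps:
B(z, Z) = -Z/2
P(T) = -3 (P(T) = -1/2*6 = -3)
r = 81 (r = (-3)**4 = 81)
h(G) = 1/(81 + G) (h(G) = 1/(G + 81) = 1/(81 + G))
h(-3*2 + 6)*(-27 + (3*(-2))*0) = (-27 + (3*(-2))*0)/(81 + (-3*2 + 6)) = (-27 - 6*0)/(81 + (-6 + 6)) = (-27 + 0)/(81 + 0) = -27/81 = (1/81)*(-27) = -1/3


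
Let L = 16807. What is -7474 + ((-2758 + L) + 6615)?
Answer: 13190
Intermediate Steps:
-7474 + ((-2758 + L) + 6615) = -7474 + ((-2758 + 16807) + 6615) = -7474 + (14049 + 6615) = -7474 + 20664 = 13190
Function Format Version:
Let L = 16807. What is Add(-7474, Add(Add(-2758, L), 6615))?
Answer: 13190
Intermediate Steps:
Add(-7474, Add(Add(-2758, L), 6615)) = Add(-7474, Add(Add(-2758, 16807), 6615)) = Add(-7474, Add(14049, 6615)) = Add(-7474, 20664) = 13190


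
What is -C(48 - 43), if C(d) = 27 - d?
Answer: -22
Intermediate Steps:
-C(48 - 43) = -(27 - (48 - 43)) = -(27 - 1*5) = -(27 - 5) = -1*22 = -22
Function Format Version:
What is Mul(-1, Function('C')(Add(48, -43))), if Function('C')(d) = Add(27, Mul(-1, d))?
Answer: -22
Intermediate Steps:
Mul(-1, Function('C')(Add(48, -43))) = Mul(-1, Add(27, Mul(-1, Add(48, -43)))) = Mul(-1, Add(27, Mul(-1, 5))) = Mul(-1, Add(27, -5)) = Mul(-1, 22) = -22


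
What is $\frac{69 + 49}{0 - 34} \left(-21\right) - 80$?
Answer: $- \frac{121}{17} \approx -7.1176$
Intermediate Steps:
$\frac{69 + 49}{0 - 34} \left(-21\right) - 80 = \frac{118}{-34} \left(-21\right) - 80 = 118 \left(- \frac{1}{34}\right) \left(-21\right) - 80 = \left(- \frac{59}{17}\right) \left(-21\right) - 80 = \frac{1239}{17} - 80 = - \frac{121}{17}$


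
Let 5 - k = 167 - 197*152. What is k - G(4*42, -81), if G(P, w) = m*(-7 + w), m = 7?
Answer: 30398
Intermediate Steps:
G(P, w) = -49 + 7*w (G(P, w) = 7*(-7 + w) = -49 + 7*w)
k = 29782 (k = 5 - (167 - 197*152) = 5 - (167 - 29944) = 5 - 1*(-29777) = 5 + 29777 = 29782)
k - G(4*42, -81) = 29782 - (-49 + 7*(-81)) = 29782 - (-49 - 567) = 29782 - 1*(-616) = 29782 + 616 = 30398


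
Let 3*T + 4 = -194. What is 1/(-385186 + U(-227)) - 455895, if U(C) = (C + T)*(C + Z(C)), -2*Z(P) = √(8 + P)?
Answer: -61733322978116815/135411274477 - 586*I*√219/406233823431 ≈ -4.559e+5 - 2.1347e-8*I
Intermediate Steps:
T = -66 (T = -4/3 + (⅓)*(-194) = -4/3 - 194/3 = -66)
Z(P) = -√(8 + P)/2
U(C) = (-66 + C)*(C - √(8 + C)/2) (U(C) = (C - 66)*(C - √(8 + C)/2) = (-66 + C)*(C - √(8 + C)/2))
1/(-385186 + U(-227)) - 455895 = 1/(-385186 + ((-227)² - 66*(-227) + 33*√(8 - 227) - ½*(-227)*√(8 - 227))) - 455895 = 1/(-385186 + (51529 + 14982 + 33*√(-219) - ½*(-227)*√(-219))) - 455895 = 1/(-385186 + (51529 + 14982 + 33*(I*√219) - ½*(-227)*I*√219)) - 455895 = 1/(-385186 + (51529 + 14982 + 33*I*√219 + 227*I*√219/2)) - 455895 = 1/(-385186 + (66511 + 293*I*√219/2)) - 455895 = 1/(-318675 + 293*I*√219/2) - 455895 = -455895 + 1/(-318675 + 293*I*√219/2)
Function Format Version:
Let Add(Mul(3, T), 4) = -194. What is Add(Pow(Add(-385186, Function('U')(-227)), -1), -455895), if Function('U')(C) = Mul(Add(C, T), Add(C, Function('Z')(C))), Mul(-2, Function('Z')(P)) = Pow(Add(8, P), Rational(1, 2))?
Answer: Add(Rational(-61733322978116815, 135411274477), Mul(Rational(-586, 406233823431), I, Pow(219, Rational(1, 2)))) ≈ Add(-4.5590e+5, Mul(-2.1347e-8, I))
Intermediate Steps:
T = -66 (T = Add(Rational(-4, 3), Mul(Rational(1, 3), -194)) = Add(Rational(-4, 3), Rational(-194, 3)) = -66)
Function('Z')(P) = Mul(Rational(-1, 2), Pow(Add(8, P), Rational(1, 2)))
Function('U')(C) = Mul(Add(-66, C), Add(C, Mul(Rational(-1, 2), Pow(Add(8, C), Rational(1, 2))))) (Function('U')(C) = Mul(Add(C, -66), Add(C, Mul(Rational(-1, 2), Pow(Add(8, C), Rational(1, 2))))) = Mul(Add(-66, C), Add(C, Mul(Rational(-1, 2), Pow(Add(8, C), Rational(1, 2))))))
Add(Pow(Add(-385186, Function('U')(-227)), -1), -455895) = Add(Pow(Add(-385186, Add(Pow(-227, 2), Mul(-66, -227), Mul(33, Pow(Add(8, -227), Rational(1, 2))), Mul(Rational(-1, 2), -227, Pow(Add(8, -227), Rational(1, 2))))), -1), -455895) = Add(Pow(Add(-385186, Add(51529, 14982, Mul(33, Pow(-219, Rational(1, 2))), Mul(Rational(-1, 2), -227, Pow(-219, Rational(1, 2))))), -1), -455895) = Add(Pow(Add(-385186, Add(51529, 14982, Mul(33, Mul(I, Pow(219, Rational(1, 2)))), Mul(Rational(-1, 2), -227, Mul(I, Pow(219, Rational(1, 2)))))), -1), -455895) = Add(Pow(Add(-385186, Add(51529, 14982, Mul(33, I, Pow(219, Rational(1, 2))), Mul(Rational(227, 2), I, Pow(219, Rational(1, 2))))), -1), -455895) = Add(Pow(Add(-385186, Add(66511, Mul(Rational(293, 2), I, Pow(219, Rational(1, 2))))), -1), -455895) = Add(Pow(Add(-318675, Mul(Rational(293, 2), I, Pow(219, Rational(1, 2)))), -1), -455895) = Add(-455895, Pow(Add(-318675, Mul(Rational(293, 2), I, Pow(219, Rational(1, 2)))), -1))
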